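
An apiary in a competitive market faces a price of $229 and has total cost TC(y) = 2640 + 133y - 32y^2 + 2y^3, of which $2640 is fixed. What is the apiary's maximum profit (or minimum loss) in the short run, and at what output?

Profit = -$336 at y = 12

AVC = 133 - 32y + 2y^2 has its minimum $5 at y = 8; price $229 clears that bar, so the firm operates.
With MC = 133 - 64y + 6y^2, P = MC on the upward-sloping part at y* = 12.
TR = 229·12 = 2748. TC = 2640 + 444 = 3084. Profit = 2748 − 3084 = -$336.
That loss of $336 beats the $2640 the firm would lose by shutting down; producing recovers $2304 of fixed cost.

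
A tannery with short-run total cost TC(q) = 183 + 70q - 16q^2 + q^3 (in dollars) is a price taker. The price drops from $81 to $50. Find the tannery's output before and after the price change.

Output falls from 11 to 10

MC = 70 - 32q + 3q^2; the shutdown threshold is min AVC = $6 (at q = 8).
With P = $81 above the shutdown price, P = MC gives q = 11.
At P = $50 ≥ min AVC, set P = MC: q = 10. The firm stays open but cuts output.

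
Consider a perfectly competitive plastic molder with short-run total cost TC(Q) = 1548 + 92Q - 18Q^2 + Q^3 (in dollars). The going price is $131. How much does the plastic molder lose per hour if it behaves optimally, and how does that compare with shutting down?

Profit = -$196 at Q = 13

AVC = 92 - 18Q + Q^2; min AVC = $11 at Q = 9. Since P = $131 ≥ min AVC, the firm produces.
MC = 92 - 36Q + 3Q^2. Setting P = MC and taking the root on the rising branch gives Q* = 13.
TR = 131·13 = 1703. TC = 1548 + 351 = 1899. Profit = 1703 − 1899 = -$196.
Shutting down would mean losing the fixed cost of $1548, so operating at a loss of $196 is better by $1352.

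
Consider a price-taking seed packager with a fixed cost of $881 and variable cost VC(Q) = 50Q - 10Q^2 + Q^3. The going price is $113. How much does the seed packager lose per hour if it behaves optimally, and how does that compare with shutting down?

AVC = 50 - 10Q + Q^2 has its minimum $25 at Q = 5; price $113 clears that bar, so the firm operates.
With MC = 50 - 20Q + 3Q^2, P = MC on the upward-sloping part at Q* = 9.
TR = 113·9 = 1017. TC = 881 + 369 = 1250. Profit = 1017 − 1250 = -$233.
Shutting down would mean losing the fixed cost of $881, so operating at a loss of $233 is better by $648.

Profit = -$233 at Q = 9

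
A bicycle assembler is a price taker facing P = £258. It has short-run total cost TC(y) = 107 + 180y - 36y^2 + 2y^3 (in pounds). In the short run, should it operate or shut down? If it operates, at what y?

Produce at y = 13

Strip out fixed cost: VC = 180y - 36y^2 + 2y^3. Then AVC = 180 - 36y + 2y^2 and MC = 180 - 72y + 6y^2.
AVC is minimized where dAVC/dy = -36 + 4y = 0, at y = 9; min AVC = 180 - 36·9 + 2·9^2 = £18.
Because £258 ≥ £18, revenue can cover variable cost; the firm operates.
Set P = MC: 258 = 180 - 72y + 6y^2 → -78 - 72y + 6y^2 = 0. The roots are y = -1 and y = 13; the profit-maximizing output is on the rising part of MC, so y* = 13.
Check: AVC at y = 13 is £50 ≤ P, so revenue covers variable cost.
Profit = P·y − TC = 258·13 − 757 = £2597.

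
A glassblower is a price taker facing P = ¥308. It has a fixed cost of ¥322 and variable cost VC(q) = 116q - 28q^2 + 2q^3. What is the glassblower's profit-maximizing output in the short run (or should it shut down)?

Produce at q = 12

From TC, MC = TC'(q) = 116 - 56q + 6q^2 and AVC = VC/q = 116 - 28q + 2q^2.
AVC is minimized where dAVC/dq = -28 + 4q = 0, at q = 7; min AVC = 116 - 28·7 + 2·7^2 = ¥18.
P = ¥308 exceeds min AVC = ¥18, so the firm stays open.
Solving P = MC: -192 - 56q + 6q^2 = 0 ⇒ q = -8/3 or 12. On the upward-sloping branch, q* = 12.
Check: AVC at q = 12 is ¥68 ≤ P, so revenue covers variable cost.
Profit = P·q − TC = 308·12 − 1138 = ¥2558.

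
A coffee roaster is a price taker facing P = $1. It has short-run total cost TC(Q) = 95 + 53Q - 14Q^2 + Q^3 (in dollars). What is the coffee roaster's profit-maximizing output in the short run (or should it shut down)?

Strip out fixed cost: VC = 53Q - 14Q^2 + Q^3. Then AVC = 53 - 14Q + Q^2 and MC = 53 - 28Q + 3Q^2.
AVC is minimized where dAVC/dQ = -14 + 2Q = 0, at Q = 7; min AVC = 53 - 14·7 + 7^2 = $4.
Since P = $1 < min AVC = $4, price fails to cover variable cost at any output.
Shutting down limits the loss to fixed cost, $95.

Shut down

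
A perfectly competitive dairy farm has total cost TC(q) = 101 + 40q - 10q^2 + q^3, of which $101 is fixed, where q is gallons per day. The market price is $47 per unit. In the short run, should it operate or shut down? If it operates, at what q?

Variable cost is VC = 40q - 10q^2 + q^3, so AVC = VC/q = 40 - 10q + q^2 and MC = dTC/dq = 40 - 20q + 3q^2.
AVC hits its minimum where MC = AVC, at q = 5, giving min AVC = 40 - 10·5 + 5^2 = $15.
Since P = $47 ≥ min AVC = $15, price covers variable cost and the firm should produce.
P = MC gives -7 - 20q + 3q^2 = 0, with roots -1/3 and 7. Take the larger (rising MC): q* = 7.
Check: AVC at q = 7 is $19 ≤ P, so revenue covers variable cost.
Profit = P·q − TC = 47·7 − 234 = $95.

Produce at q = 7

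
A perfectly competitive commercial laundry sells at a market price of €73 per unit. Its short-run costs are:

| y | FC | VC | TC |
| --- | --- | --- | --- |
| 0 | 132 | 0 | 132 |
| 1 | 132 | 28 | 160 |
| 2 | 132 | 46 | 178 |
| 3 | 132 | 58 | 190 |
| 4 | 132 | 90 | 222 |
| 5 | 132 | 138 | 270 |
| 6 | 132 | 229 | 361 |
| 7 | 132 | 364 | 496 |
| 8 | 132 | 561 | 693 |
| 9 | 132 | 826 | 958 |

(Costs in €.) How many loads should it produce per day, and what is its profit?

y = 5; profit = €95

Compute π = P·y − TC at each output: y=0: -132; y=1: -87; y=2: -32; y=3: 29; y=4: 70; y=5: 95; y=6: 77; y=7: 15; y=8: -109; y=9: -301.
Profit is maximized at y = 5. AVC there is 138/5 = €27.60 ≤ P, so producing beats shutting down (which would give -€132).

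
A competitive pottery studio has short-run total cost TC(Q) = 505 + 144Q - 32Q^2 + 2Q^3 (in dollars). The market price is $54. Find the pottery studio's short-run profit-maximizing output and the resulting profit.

Profit = -$181 at Q = 9

AVC = 144 - 32Q + 2Q^2 has its minimum $16 at Q = 8; price $54 clears that bar, so the firm operates.
With MC = 144 - 64Q + 6Q^2, P = MC on the upward-sloping part at Q* = 9.
TR = 54·9 = 486. TC = 505 + 162 = 667. Profit = 486 − 667 = -$181.
That loss of $181 beats the $505 the firm would lose by shutting down; producing recovers $324 of fixed cost.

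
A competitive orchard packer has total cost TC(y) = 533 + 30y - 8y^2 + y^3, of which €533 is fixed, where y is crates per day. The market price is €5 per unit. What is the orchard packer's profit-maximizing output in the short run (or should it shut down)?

Shut down

From TC, MC = TC'(y) = 30 - 16y + 3y^2 and AVC = VC/y = 30 - 8y + y^2.
The AVC parabola has its vertex at y = 8/2 = 4, where AVC = 30 - 8·4 + 4^2 = €14.
P = €5 lies below min AVC = €14; no output level covers variable cost.
Shutting down limits the loss to fixed cost, €533.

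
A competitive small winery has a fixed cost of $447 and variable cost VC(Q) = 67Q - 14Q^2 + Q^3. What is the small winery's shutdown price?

$18 per unit

Short-run supply begins at min AVC. From VC = 67Q - 14Q^2 + Q^3, AVC = 67 - 14Q + Q^2.
At the minimum of AVC, MC = AVC. MC = 67 - 28Q + 3Q^2; setting MC = AVC gives 2Q^2 - 14Q = 0, so Q = 7. min AVC = 18.
For P < $18 the firm produces nothing.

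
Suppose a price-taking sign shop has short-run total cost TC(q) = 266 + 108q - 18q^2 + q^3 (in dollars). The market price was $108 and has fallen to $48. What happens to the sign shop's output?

MC = 108 - 36q + 3q^2; the shutdown threshold is min AVC = $27 (at q = 9).
At P = $108 ≥ min AVC, set P = MC on the rising branch: q = 12.
At P = $48 ≥ min AVC, set P = MC: q = 10. The firm stays open but cuts output.

Output falls from 12 to 10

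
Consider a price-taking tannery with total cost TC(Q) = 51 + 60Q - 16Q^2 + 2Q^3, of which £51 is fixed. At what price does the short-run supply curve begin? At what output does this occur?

£28 per unit, at Q = 4

The firm shuts down when price falls below the minimum of average variable cost. AVC = VC/Q = 60 - 16Q + 2Q^2.
dAVC/dQ = -16 + 4Q = 0 gives Q = 4. min AVC = 60 - 16·4 + 2·4^2 = 28.
The firm shuts down for any P below £28.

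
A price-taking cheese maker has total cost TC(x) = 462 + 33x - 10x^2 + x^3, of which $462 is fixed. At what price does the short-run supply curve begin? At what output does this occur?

$8 per unit, at x = 5

The firm shuts down when price falls below the minimum of average variable cost. AVC = VC/x = 33 - 10x + x^2.
dAVC/dx = -10 + 2x = 0 gives x = 5. min AVC = 33 - 10·5 + 5^2 = 8.
So the shutdown price is $8.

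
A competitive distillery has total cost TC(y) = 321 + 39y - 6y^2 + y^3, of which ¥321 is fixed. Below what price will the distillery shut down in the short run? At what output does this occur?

¥30 per unit, at y = 3

The firm shuts down when price falls below the minimum of average variable cost. AVC = VC/y = 39 - 6y + y^2.
At the minimum of AVC, MC = AVC. MC = 39 - 12y + 3y^2; setting MC = AVC gives 2y^2 - 6y = 0, so y = 3. min AVC = 30.
For P < ¥30 the firm produces nothing.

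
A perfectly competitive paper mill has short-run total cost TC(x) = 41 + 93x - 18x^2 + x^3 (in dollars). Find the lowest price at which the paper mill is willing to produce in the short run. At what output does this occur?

The shutdown price is the minimum of AVC. VC = 93x - 18x^2 + x^3, so AVC = 93 - 18x + x^2.
dAVC/dx = -18 + 2x = 0 gives x = 9. min AVC = 93 - 18·9 + 9^2 = 12.
So the shutdown price is $12.

$12 per unit, at x = 9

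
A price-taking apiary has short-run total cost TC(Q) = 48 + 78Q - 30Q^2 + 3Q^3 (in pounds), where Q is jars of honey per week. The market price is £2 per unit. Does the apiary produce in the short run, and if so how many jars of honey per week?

Shut down

Strip out fixed cost: VC = 78Q - 30Q^2 + 3Q^3. Then AVC = 78 - 30Q + 3Q^2 and MC = 78 - 60Q + 9Q^2.
AVC hits its minimum where MC = AVC, at Q = 5, giving min AVC = 78 - 30·5 + 3·5^2 = £3.
P = £2 lies below min AVC = £3; no output level covers variable cost.
Shutting down limits the loss to fixed cost, £48.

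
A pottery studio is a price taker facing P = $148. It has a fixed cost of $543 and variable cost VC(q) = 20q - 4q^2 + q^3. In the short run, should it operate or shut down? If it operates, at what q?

Produce at q = 8

From TC, MC = TC'(q) = 20 - 8q + 3q^2 and AVC = VC/q = 20 - 4q + q^2.
AVC is minimized where dAVC/dq = -4 + 2q = 0, at q = 2; min AVC = 20 - 4·2 + 2^2 = $16.
Since P = $148 ≥ min AVC = $16, price covers variable cost and the firm should produce.
Set P = MC: 148 = 20 - 8q + 3q^2 → -128 - 8q + 3q^2 = 0. The roots are q = -16/3 and q = 8; the profit-maximizing output is on the rising part of MC, so q* = 8.
Check: AVC at q = 8 is $52 ≤ P, so revenue covers variable cost.
Profit = P·q − TC = 148·8 − 959 = $225.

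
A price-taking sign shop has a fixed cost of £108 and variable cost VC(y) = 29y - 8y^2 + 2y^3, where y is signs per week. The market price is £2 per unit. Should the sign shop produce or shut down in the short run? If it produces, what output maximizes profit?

Shut down

Variable cost is VC = 29y - 8y^2 + 2y^3, so AVC = VC/y = 29 - 8y + 2y^2 and MC = dTC/dy = 29 - 16y + 6y^2.
AVC hits its minimum where MC = AVC, at y = 2, giving min AVC = 29 - 8·2 + 2·2^2 = £21.
Since P = £2 < min AVC = £21, price fails to cover variable cost at any output.
The firm minimizes its loss by shutting down and losing only its fixed cost of £108.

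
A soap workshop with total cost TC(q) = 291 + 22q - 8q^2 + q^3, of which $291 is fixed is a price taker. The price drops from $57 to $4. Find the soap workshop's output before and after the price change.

Output falls from 7 to 0 (the firm shuts down)

AVC = 22 - 8q + q^2, minimized at q = 4 where min AVC = $6. MC = 22 - 16q + 3q^2.
With P = $57 above the shutdown price, P = MC gives q = 7.
At P = $4 < min AVC = $6, price no longer covers variable cost at any output, so the firm shuts down: q = 0.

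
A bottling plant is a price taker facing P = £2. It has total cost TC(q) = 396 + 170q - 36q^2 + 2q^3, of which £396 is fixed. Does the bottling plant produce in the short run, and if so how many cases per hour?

Shut down

From TC, MC = TC'(q) = 170 - 72q + 6q^2 and AVC = VC/q = 170 - 36q + 2q^2.
The AVC parabola has its vertex at q = 36/4 = 9, where AVC = 170 - 36·9 + 2·9^2 = £8.
With P < min AVC (£2 < £8), every unit sold adds to the loss.
Best response: produce nothing and absorb the £396 fixed cost.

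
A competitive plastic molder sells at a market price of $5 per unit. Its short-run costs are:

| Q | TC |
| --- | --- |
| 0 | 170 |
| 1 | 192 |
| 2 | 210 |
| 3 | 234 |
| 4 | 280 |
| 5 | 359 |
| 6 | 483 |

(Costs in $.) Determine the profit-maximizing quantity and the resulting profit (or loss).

Tabulate TR − TC: Q=0: -170; Q=1: -187; Q=2: -200; Q=3: -219; Q=4: -260; Q=5: -334; Q=6: -453.
Profit is highest at Q = 0. Equivalently, the lowest AVC in the table is 40/2 ≈ $20 at Q = 2, and P = $5 falls below it — price never covers variable cost, so the firm shuts down and loses only its fixed cost.

Q = 0 (shut down); profit = -$170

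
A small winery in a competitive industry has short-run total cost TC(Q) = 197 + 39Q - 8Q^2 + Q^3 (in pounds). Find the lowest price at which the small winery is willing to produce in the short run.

£23 per unit

The firm shuts down when price falls below the minimum of average variable cost. AVC = VC/Q = 39 - 8Q + Q^2.
dAVC/dQ = -8 + 2Q = 0 gives Q = 4. min AVC = 39 - 8·4 + 4^2 = 23.
For P < £23 the firm produces nothing.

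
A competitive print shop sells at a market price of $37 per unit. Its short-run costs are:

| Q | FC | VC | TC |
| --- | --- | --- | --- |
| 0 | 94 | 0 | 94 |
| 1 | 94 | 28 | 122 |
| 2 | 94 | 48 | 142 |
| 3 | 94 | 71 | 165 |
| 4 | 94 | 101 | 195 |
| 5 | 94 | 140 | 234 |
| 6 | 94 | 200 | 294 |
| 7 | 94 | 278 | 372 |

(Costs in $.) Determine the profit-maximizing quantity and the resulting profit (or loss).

Q = 4; profit = -$47

Tabulate TR − TC: Q=0: -94; Q=1: -85; Q=2: -68; Q=3: -54; Q=4: -47; Q=5: -49; Q=6: -72; Q=7: -113.
Profit is maximized at Q = 4. AVC there is 101/4 = $25.25 ≤ P, so producing beats shutting down (which would give -$94).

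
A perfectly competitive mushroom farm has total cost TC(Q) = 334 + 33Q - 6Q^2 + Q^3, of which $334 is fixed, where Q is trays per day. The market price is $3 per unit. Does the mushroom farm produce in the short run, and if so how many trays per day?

Variable cost is VC = 33Q - 6Q^2 + Q^3, so AVC = VC/Q = 33 - 6Q + Q^2 and MC = dTC/dQ = 33 - 12Q + 3Q^2.
AVC hits its minimum where MC = AVC, at Q = 3, giving min AVC = 33 - 6·3 + 3^2 = $24.
With P < min AVC ($3 < $24), every unit sold adds to the loss.
Best response: produce nothing and absorb the $334 fixed cost.

Shut down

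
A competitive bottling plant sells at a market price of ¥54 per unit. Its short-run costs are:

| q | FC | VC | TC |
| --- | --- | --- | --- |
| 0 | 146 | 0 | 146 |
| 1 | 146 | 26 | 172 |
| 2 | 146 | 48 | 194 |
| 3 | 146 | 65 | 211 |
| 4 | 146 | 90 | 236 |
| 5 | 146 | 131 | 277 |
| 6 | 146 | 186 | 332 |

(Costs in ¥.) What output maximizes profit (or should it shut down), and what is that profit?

Tabulate TR − TC: q=0: -146; q=1: -118; q=2: -86; q=3: -49; q=4: -20; q=5: -7; q=6: -8.
Profit is maximized at q = 5. AVC there is 131/5 = ¥26.20 ≤ P, so producing beats shutting down (which would give -¥146).

q = 5; profit = -¥7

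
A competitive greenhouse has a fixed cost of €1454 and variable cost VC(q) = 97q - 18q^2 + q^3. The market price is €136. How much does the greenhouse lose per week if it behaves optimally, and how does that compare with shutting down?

Profit = -€102 at q = 13

AVC = 97 - 18q + q^2; min AVC = €16 at q = 9. Since P = €136 ≥ min AVC, the firm produces.
MC = 97 - 36q + 3q^2. Setting P = MC and taking the root on the rising branch gives q* = 13.
TR = 136·13 = 1768. TC = 1454 + 416 = 1870. Profit = 1768 − 1870 = -€102.
That loss of €102 beats the €1454 the firm would lose by shutting down; producing recovers €1352 of fixed cost.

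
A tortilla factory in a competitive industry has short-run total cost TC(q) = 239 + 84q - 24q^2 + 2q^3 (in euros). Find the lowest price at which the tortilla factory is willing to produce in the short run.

The shutdown price is the minimum of AVC. VC = 84q - 24q^2 + 2q^3, so AVC = 84 - 24q + 2q^2.
At the minimum of AVC, MC = AVC. MC = 84 - 48q + 6q^2; setting MC = AVC gives 4q^2 - 24q = 0, so q = 6. min AVC = 12.
For P < €12 the firm produces nothing.

€12 per unit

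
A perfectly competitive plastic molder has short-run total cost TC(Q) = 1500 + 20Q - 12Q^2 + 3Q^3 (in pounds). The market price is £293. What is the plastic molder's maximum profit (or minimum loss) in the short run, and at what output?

Profit = -£30 at Q = 7

AVC = 20 - 12Q + 3Q^2; min AVC = £8 at Q = 2. Since P = £293 ≥ min AVC, the firm produces.
MC = 20 - 24Q + 9Q^2. Setting P = MC and taking the root on the rising branch gives Q* = 7.
TR = 293·7 = 2051. TC = 1500 + 581 = 2081. Profit = 2051 − 2081 = -£30.
That loss of £30 beats the £1500 the firm would lose by shutting down; producing recovers £1470 of fixed cost.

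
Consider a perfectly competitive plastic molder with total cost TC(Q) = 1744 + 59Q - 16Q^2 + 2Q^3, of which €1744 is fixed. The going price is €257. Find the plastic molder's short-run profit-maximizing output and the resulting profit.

Profit = -€124 at Q = 9

AVC = 59 - 16Q + 2Q^2; min AVC = €27 at Q = 4. Since P = €257 ≥ min AVC, the firm produces.
With MC = 59 - 32Q + 6Q^2, P = MC on the upward-sloping part at Q* = 9.
TR = 257·9 = 2313. TC = 1744 + 693 = 2437. Profit = 2313 − 2437 = -€124.
That loss of €124 beats the €1744 the firm would lose by shutting down; producing recovers €1620 of fixed cost.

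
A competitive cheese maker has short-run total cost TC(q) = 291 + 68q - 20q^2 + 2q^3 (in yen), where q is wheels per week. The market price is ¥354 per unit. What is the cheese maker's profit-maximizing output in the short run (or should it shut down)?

Produce at q = 11

Variable cost is VC = 68q - 20q^2 + 2q^3, so AVC = VC/q = 68 - 20q + 2q^2 and MC = dTC/dq = 68 - 40q + 6q^2.
AVC is minimized where dAVC/dq = -20 + 4q = 0, at q = 5; min AVC = 68 - 20·5 + 2·5^2 = ¥18.
P = ¥354 exceeds min AVC = ¥18, so the firm stays open.
P = MC gives -286 - 40q + 6q^2 = 0, with roots -13/3 and 11. Take the larger (rising MC): q* = 11.
Check: AVC at q = 11 is ¥90 ≤ P, so revenue covers variable cost.
Profit = P·q − TC = 354·11 − 1281 = ¥2613.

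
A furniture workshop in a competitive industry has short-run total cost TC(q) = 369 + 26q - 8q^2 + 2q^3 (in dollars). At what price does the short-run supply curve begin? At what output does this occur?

Short-run supply begins at min AVC. From VC = 26q - 8q^2 + 2q^3, AVC = 26 - 8q + 2q^2.
At the minimum of AVC, MC = AVC. MC = 26 - 16q + 6q^2; setting MC = AVC gives 4q^2 - 8q = 0, so q = 2. min AVC = 18.
So the shutdown price is $18.

$18 per unit, at q = 2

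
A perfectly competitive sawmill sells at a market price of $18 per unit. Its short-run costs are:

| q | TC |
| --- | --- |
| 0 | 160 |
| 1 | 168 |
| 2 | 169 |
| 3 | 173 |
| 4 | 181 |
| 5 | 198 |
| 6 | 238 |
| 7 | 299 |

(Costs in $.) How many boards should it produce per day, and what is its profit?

Compute π = P·q − TC at each output: q=0: -160; q=1: -150; q=2: -133; q=3: -119; q=4: -109; q=5: -108; q=6: -130; q=7: -173.
Profit is maximized at q = 5. AVC there is 38/5 = $7.60 ≤ P, so producing beats shutting down (which would give -$160).

q = 5; profit = -$108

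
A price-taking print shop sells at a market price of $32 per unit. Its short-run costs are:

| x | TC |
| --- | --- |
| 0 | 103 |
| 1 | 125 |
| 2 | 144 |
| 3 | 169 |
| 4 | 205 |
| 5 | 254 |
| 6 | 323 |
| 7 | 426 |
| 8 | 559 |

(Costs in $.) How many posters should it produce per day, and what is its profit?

x = 3; profit = -$73

Tabulate TR − TC: x=0: -103; x=1: -93; x=2: -80; x=3: -73; x=4: -77; x=5: -94; x=6: -131; x=7: -202; x=8: -303.
Profit is maximized at x = 3. AVC there is 66/3 = $22 ≤ P, so producing beats shutting down (which would give -$103).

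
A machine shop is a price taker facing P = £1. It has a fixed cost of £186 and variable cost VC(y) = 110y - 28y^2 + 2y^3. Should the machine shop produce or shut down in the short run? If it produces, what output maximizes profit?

Shut down

Variable cost is VC = 110y - 28y^2 + 2y^3, so AVC = VC/y = 110 - 28y + 2y^2 and MC = dTC/dy = 110 - 56y + 6y^2.
The AVC parabola has its vertex at y = 28/4 = 7, where AVC = 110 - 28·7 + 2·7^2 = £12.
Since P = £1 < min AVC = £12, price fails to cover variable cost at any output.
Shutting down limits the loss to fixed cost, £186.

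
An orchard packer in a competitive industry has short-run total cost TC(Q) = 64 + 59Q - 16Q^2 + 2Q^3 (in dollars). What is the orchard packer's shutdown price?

Short-run supply begins at min AVC. From VC = 59Q - 16Q^2 + 2Q^3, AVC = 59 - 16Q + 2Q^2.
At the minimum of AVC, MC = AVC. MC = 59 - 32Q + 6Q^2; setting MC = AVC gives 4Q^2 - 16Q = 0, so Q = 4. min AVC = 27.
For P < $27 the firm produces nothing.

$27 per unit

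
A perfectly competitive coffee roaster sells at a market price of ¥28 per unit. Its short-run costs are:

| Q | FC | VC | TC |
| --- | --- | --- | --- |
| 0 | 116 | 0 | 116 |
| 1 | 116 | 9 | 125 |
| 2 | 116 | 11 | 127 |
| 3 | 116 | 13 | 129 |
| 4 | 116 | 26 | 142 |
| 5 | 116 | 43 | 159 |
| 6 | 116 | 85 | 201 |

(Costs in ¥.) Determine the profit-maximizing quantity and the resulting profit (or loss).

Q = 5; profit = -¥19

Compute π = P·Q − TC at each output: Q=0: -116; Q=1: -97; Q=2: -71; Q=3: -45; Q=4: -30; Q=5: -19; Q=6: -33.
Profit is maximized at Q = 5. AVC there is 43/5 = ¥8.60 ≤ P, so producing beats shutting down (which would give -¥116).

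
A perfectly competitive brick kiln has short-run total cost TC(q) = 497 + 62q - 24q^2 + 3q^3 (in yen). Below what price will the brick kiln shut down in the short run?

Short-run supply begins at min AVC. From VC = 62q - 24q^2 + 3q^3, AVC = 62 - 24q + 3q^2.
At the minimum of AVC, MC = AVC. MC = 62 - 48q + 9q^2; setting MC = AVC gives 6q^2 - 24q = 0, so q = 4. min AVC = 14.
So the shutdown price is ¥14.

¥14 per unit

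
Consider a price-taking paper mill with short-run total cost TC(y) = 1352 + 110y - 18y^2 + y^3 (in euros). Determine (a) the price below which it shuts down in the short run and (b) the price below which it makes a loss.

Shutdown price = €29; break-even price = €149

Shutdown price = min AVC. AVC = 110 - 18y + y^2, with vertex at y = 9 and minimum €29.
ATC = 1352/y + 110 - 18y + y^2. Setting dATC/dy = −1352/y^2 − 18 + 2y = 0 gives y = 13 (since 2·13^3 − 18·13^2 = 1352).
min ATC = 1352/13 + 110 − 18·13 + 13^2 = €149. That is the break-even price.
For €29 ≤ P < €149 the firm produces at a loss; below €29 it shuts down.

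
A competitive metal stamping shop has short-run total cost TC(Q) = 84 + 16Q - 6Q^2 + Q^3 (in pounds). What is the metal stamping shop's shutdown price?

£7 per unit

The shutdown price is the minimum of AVC. VC = 16Q - 6Q^2 + Q^3, so AVC = 16 - 6Q + Q^2.
dAVC/dQ = -6 + 2Q = 0 gives Q = 3. min AVC = 16 - 6·3 + 3^2 = 7.
So the shutdown price is £7.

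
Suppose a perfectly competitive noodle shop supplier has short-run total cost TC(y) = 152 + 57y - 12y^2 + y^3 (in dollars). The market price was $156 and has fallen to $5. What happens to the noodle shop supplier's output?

AVC = 57 - 12y + y^2, minimized at y = 6 where min AVC = $21. MC = 57 - 24y + 3y^2.
With P = $156 above the shutdown price, P = MC gives y = 11.
At P = $5 < min AVC = $21, price no longer covers variable cost at any output, so the firm shuts down: y = 0.

Output falls from 11 to 0 (the firm shuts down)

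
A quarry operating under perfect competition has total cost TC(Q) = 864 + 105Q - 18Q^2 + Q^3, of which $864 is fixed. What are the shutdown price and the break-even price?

Shutdown price = $24; break-even price = $105

AVC = 105 - 18Q + Q^2; minimized at Q = 9, giving min AVC = $24. That is the shutdown price.
ATC = 864/Q + 105 - 18Q + Q^2. Setting dATC/dQ = −864/Q^2 − 18 + 2Q = 0 gives Q = 12 (since 2·12^3 − 18·12^2 = 864).
min ATC = 864/12 + 105 − 18·12 + 12^2 = $105. That is the break-even price.
For $24 ≤ P < $105 the firm produces at a loss; below $24 it shuts down.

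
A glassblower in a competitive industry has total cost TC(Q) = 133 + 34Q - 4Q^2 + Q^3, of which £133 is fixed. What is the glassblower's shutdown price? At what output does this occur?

£30 per unit, at Q = 2

The shutdown price is the minimum of AVC. VC = 34Q - 4Q^2 + Q^3, so AVC = 34 - 4Q + Q^2.
At the minimum of AVC, MC = AVC. MC = 34 - 8Q + 3Q^2; setting MC = AVC gives 2Q^2 - 4Q = 0, so Q = 2. min AVC = 30.
For P < £30 the firm produces nothing.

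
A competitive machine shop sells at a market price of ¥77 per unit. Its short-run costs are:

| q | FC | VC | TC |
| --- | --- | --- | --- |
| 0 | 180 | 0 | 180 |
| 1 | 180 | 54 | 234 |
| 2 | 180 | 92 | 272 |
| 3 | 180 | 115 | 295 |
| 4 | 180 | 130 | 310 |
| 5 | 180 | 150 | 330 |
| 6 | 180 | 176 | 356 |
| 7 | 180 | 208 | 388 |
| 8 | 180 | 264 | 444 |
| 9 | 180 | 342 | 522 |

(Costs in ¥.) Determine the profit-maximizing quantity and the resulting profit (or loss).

Profit at each row (π = 77q − TC): q=0: -180; q=1: -157; q=2: -118; q=3: -64; q=4: -2; q=5: 55; q=6: 106; q=7: 151; q=8: 172; q=9: 171.
Profit is maximized at q = 8. AVC there is 264/8 = ¥33 ≤ P, so producing beats shutting down (which would give -¥180).

q = 8; profit = ¥172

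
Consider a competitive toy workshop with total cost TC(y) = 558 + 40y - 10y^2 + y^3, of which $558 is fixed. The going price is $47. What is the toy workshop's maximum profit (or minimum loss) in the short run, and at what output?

Profit = -$362 at y = 7

AVC = 40 - 10y + y^2 has its minimum $15 at y = 5; price $47 clears that bar, so the firm operates.
With MC = 40 - 20y + 3y^2, P = MC on the upward-sloping part at y* = 7.
TR = 47·7 = 329. TC = 558 + 133 = 691. Profit = 329 − 691 = -$362.
By producing, the firm covers all variable cost plus $196 of fixed cost; shutting down would lose the full $558.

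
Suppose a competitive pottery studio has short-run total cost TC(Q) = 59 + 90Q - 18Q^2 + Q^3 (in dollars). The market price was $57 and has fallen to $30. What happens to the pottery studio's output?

Output falls from 11 to 10

MC = 90 - 36Q + 3Q^2; the shutdown threshold is min AVC = $9 (at Q = 9).
With P = $57 above the shutdown price, P = MC gives Q = 11.
At P = $30 ≥ min AVC, set P = MC: Q = 10. The firm stays open but cuts output.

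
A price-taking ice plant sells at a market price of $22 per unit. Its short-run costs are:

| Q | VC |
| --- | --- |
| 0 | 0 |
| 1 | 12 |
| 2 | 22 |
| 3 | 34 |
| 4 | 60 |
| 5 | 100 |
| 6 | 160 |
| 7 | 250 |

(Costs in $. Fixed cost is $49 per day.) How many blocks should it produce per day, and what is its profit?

Q = 3; profit = -$17

Tabulate TR − TC: Q=0: -49; Q=1: -39; Q=2: -27; Q=3: -17; Q=4: -21; Q=5: -39; Q=6: -77; Q=7: -145.
Profit is maximized at Q = 3. AVC there is 34/3 = $11.33 ≤ P, so producing beats shutting down (which would give -$49).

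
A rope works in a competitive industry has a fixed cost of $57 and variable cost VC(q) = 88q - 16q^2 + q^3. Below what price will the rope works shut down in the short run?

The firm shuts down when price falls below the minimum of average variable cost. AVC = VC/q = 88 - 16q + q^2.
dAVC/dq = -16 + 2q = 0 gives q = 8. min AVC = 88 - 16·8 + 8^2 = 24.
So the shutdown price is $24.

$24 per unit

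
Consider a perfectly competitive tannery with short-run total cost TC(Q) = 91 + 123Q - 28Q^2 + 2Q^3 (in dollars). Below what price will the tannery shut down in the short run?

$25 per unit

The firm shuts down when price falls below the minimum of average variable cost. AVC = VC/Q = 123 - 28Q + 2Q^2.
dAVC/dQ = -28 + 4Q = 0 gives Q = 7. min AVC = 123 - 28·7 + 2·7^2 = 25.
For P < $25 the firm produces nothing.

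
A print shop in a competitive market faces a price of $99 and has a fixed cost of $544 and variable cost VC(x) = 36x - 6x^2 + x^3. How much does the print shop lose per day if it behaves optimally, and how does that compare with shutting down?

Profit = -$152 at x = 7

AVC = 36 - 6x + x^2 has its minimum $27 at x = 3; price $99 clears that bar, so the firm operates.
MC = 36 - 12x + 3x^2. Setting P = MC and taking the root on the rising branch gives x* = 7.
TR = 99·7 = 693. TC = 544 + 301 = 845. Profit = 693 − 845 = -$152.
That loss of $152 beats the $544 the firm would lose by shutting down; producing recovers $392 of fixed cost.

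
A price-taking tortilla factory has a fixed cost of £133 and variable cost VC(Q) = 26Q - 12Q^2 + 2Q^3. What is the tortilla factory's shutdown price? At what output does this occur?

£8 per unit, at Q = 3

The shutdown price is the minimum of AVC. VC = 26Q - 12Q^2 + 2Q^3, so AVC = 26 - 12Q + 2Q^2.
dAVC/dQ = -12 + 4Q = 0 gives Q = 3. min AVC = 26 - 12·3 + 2·3^2 = 8.
For P < £8 the firm produces nothing.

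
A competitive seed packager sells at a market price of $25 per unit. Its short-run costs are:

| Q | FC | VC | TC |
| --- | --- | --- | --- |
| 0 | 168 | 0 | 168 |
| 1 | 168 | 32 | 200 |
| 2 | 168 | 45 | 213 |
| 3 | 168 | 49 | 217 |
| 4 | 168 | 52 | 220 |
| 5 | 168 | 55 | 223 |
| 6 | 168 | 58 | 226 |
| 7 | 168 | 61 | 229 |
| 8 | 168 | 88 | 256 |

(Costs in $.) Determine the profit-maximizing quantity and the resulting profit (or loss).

Compute π = P·Q − TC at each output: Q=0: -168; Q=1: -175; Q=2: -163; Q=3: -142; Q=4: -120; Q=5: -98; Q=6: -76; Q=7: -54; Q=8: -56.
Profit is maximized at Q = 7. AVC there is 61/7 = $8.71 ≤ P, so producing beats shutting down (which would give -$168).

Q = 7; profit = -$54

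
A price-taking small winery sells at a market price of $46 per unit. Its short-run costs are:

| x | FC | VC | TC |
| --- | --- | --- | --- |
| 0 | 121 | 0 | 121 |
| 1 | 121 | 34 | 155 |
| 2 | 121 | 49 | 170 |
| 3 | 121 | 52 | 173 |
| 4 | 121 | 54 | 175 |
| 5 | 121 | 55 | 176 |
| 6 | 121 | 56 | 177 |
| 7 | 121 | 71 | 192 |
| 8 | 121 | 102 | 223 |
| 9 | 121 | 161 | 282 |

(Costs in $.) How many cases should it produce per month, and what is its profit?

Profit at each row (π = 46x − TC): x=0: -121; x=1: -109; x=2: -78; x=3: -35; x=4: 9; x=5: 54; x=6: 99; x=7: 130; x=8: 145; x=9: 132.
Profit is maximized at x = 8. AVC there is 102/8 = $12.75 ≤ P, so producing beats shutting down (which would give -$121).

x = 8; profit = $145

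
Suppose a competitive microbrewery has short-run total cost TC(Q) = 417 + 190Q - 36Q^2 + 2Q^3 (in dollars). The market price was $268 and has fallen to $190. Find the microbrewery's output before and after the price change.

MC = 190 - 72Q + 6Q^2; the shutdown threshold is min AVC = $28 (at Q = 9).
With P = $268 above the shutdown price, P = MC gives Q = 13.
At P = $190 ≥ min AVC, set P = MC: Q = 12. The firm stays open but cuts output.

Output falls from 13 to 12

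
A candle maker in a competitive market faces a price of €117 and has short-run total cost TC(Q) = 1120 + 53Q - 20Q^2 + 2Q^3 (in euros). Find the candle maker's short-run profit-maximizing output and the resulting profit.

AVC = 53 - 20Q + 2Q^2 has its minimum €3 at Q = 5; price €117 clears that bar, so the firm operates.
With MC = 53 - 40Q + 6Q^2, P = MC on the upward-sloping part at Q* = 8.
TR = 117·8 = 936. TC = 1120 + 168 = 1288. Profit = 936 − 1288 = -€352.
That loss of €352 beats the €1120 the firm would lose by shutting down; producing recovers €768 of fixed cost.

Profit = -€352 at Q = 8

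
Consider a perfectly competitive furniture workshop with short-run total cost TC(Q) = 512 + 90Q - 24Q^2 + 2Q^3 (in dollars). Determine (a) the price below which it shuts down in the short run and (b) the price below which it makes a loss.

Shutdown price = $18; break-even price = $90

AVC = 90 - 24Q + 2Q^2; minimized at Q = 6, giving min AVC = $18. That is the shutdown price.
ATC = 512/Q + 90 - 24Q + 2Q^2. Setting dATC/dQ = −512/Q^2 − 24 + 4Q = 0 gives Q = 8 (since 4·8^3 − 24·8^2 = 512).
min ATC = 512/8 + 90 − 24·8 + 2·8^2 = $90. That is the break-even price.
For $18 ≤ P < $90 the firm produces at a loss; below $18 it shuts down.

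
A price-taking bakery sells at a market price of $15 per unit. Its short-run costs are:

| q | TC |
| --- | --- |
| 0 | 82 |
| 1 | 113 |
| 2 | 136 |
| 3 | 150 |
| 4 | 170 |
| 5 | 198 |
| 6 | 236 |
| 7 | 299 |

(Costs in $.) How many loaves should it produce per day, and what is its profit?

q = 0 (shut down); profit = -$82

Profit at each row (π = 15q − TC): q=0: -82; q=1: -98; q=2: -106; q=3: -105; q=4: -110; q=5: -123; q=6: -146; q=7: -194.
Profit is highest at q = 0. Equivalently, the lowest AVC in the table is 88/4 ≈ $22 at q = 4, and P = $15 falls below it — price never covers variable cost, so the firm shuts down and loses only its fixed cost.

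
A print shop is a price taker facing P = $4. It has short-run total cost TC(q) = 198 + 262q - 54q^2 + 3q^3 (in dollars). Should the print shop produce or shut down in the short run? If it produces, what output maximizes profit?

Variable cost is VC = 262q - 54q^2 + 3q^3, so AVC = VC/q = 262 - 54q + 3q^2 and MC = dTC/dq = 262 - 108q + 9q^2.
The AVC parabola has its vertex at q = 54/6 = 9, where AVC = 262 - 54·9 + 3·9^2 = $19.
Since P = $4 < min AVC = $19, price fails to cover variable cost at any output.
The firm minimizes its loss by shutting down and losing only its fixed cost of $198.

Shut down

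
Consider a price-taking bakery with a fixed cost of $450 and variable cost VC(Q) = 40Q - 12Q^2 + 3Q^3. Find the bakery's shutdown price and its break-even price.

Shutdown price = min AVC. AVC = 40 - 12Q + 3Q^2, with vertex at Q = 2 and minimum $28.
ATC = 450/Q + 40 - 12Q + 3Q^2. Setting dATC/dQ = −450/Q^2 − 12 + 6Q = 0 gives Q = 5 (since 6·5^3 − 12·5^2 = 450).
min ATC = 450/5 + 40 − 12·5 + 3·5^2 = $145. That is the break-even price.
Between these two prices the firm operates at a loss; above $145 it earns a profit.

Shutdown price = $28; break-even price = $145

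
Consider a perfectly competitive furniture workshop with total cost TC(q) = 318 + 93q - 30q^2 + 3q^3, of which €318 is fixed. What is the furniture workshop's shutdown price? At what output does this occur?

€18 per unit, at q = 5

The firm shuts down when price falls below the minimum of average variable cost. AVC = VC/q = 93 - 30q + 3q^2.
At the minimum of AVC, MC = AVC. MC = 93 - 60q + 9q^2; setting MC = AVC gives 6q^2 - 30q = 0, so q = 5. min AVC = 18.
The firm shuts down for any P below €18.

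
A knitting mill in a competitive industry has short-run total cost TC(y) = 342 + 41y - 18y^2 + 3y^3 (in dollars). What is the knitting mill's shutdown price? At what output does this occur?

$14 per unit, at y = 3

The shutdown price is the minimum of AVC. VC = 41y - 18y^2 + 3y^3, so AVC = 41 - 18y + 3y^2.
dAVC/dy = -18 + 6y = 0 gives y = 3. min AVC = 41 - 18·3 + 3·3^2 = 14.
So the shutdown price is $14.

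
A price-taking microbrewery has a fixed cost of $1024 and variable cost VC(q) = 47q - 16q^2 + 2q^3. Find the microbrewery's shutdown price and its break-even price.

AVC = 47 - 16q + 2q^2; minimized at q = 4, giving min AVC = $15. That is the shutdown price.
ATC = 1024/q + 47 - 16q + 2q^2. Setting dATC/dq = −1024/q^2 − 16 + 4q = 0 gives q = 8 (since 4·8^3 − 16·8^2 = 1024).
min ATC = 1024/8 + 47 − 16·8 + 2·8^2 = $175. That is the break-even price.
Between these two prices the firm operates at a loss; above $175 it earns a profit.

Shutdown price = $15; break-even price = $175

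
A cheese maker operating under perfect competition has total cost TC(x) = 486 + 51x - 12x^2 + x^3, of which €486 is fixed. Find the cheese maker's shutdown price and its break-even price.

Shutdown price = min AVC. AVC = 51 - 12x + x^2, with vertex at x = 6 and minimum €15.
ATC = 486/x + 51 - 12x + x^2. Setting dATC/dx = −486/x^2 − 12 + 2x = 0 gives x = 9 (since 2·9^3 − 12·9^2 = 486).
min ATC = 486/9 + 51 − 12·9 + 9^2 = €78. That is the break-even price.
Between these two prices the firm operates at a loss; above €78 it earns a profit.

Shutdown price = €15; break-even price = €78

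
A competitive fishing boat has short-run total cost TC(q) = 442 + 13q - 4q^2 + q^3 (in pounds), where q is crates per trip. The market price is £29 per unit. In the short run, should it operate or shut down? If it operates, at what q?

Strip out fixed cost: VC = 13q - 4q^2 + q^3. Then AVC = 13 - 4q + q^2 and MC = 13 - 8q + 3q^2.
AVC is minimized where dAVC/dq = -4 + 2q = 0, at q = 2; min AVC = 13 - 4·2 + 2^2 = £9.
Since P = £29 ≥ min AVC = £9, price covers variable cost and the firm should produce.
Solving P = MC: -16 - 8q + 3q^2 = 0 ⇒ q = -4/3 or 4. On the upward-sloping branch, q* = 4.
Check: AVC at q = 4 is £13 ≤ P, so revenue covers variable cost.
Profit = P·q − TC = 29·4 − 494 = -£378, a loss, but smaller than the £442 fixed cost the firm would lose by shutting down.

Produce at q = 4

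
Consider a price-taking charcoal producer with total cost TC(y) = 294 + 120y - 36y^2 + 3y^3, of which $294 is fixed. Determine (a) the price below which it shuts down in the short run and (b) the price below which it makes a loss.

Shutdown price = $12; break-even price = $57

Shutdown price = min AVC. AVC = 120 - 36y + 3y^2, with vertex at y = 6 and minimum $12.
ATC = 294/y + 120 - 36y + 3y^2. Setting dATC/dy = −294/y^2 − 36 + 6y = 0 gives y = 7 (since 6·7^3 − 36·7^2 = 294).
min ATC = 294/7 + 120 − 36·7 + 3·7^2 = $57. That is the break-even price.
Between these two prices the firm operates at a loss; above $57 it earns a profit.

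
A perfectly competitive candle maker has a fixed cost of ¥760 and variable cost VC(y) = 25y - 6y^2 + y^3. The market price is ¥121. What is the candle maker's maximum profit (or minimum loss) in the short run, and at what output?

Profit = -¥120 at y = 8

AVC = 25 - 6y + y^2; min AVC = ¥16 at y = 3. Since P = ¥121 ≥ min AVC, the firm produces.
MC = 25 - 12y + 3y^2. Setting P = MC and taking the root on the rising branch gives y* = 8.
TR = 121·8 = 968. TC = 760 + 328 = 1088. Profit = 968 − 1088 = -¥120.
Shutting down would mean losing the fixed cost of ¥760, so operating at a loss of ¥120 is better by ¥640.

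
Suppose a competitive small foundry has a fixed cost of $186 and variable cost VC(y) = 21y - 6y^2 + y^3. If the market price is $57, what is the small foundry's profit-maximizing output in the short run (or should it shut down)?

Produce at y = 6

From TC, MC = TC'(y) = 21 - 12y + 3y^2 and AVC = VC/y = 21 - 6y + y^2.
The AVC parabola has its vertex at y = 6/2 = 3, where AVC = 21 - 6·3 + 3^2 = $12.
P = $57 exceeds min AVC = $12, so the firm stays open.
Solving P = MC: -36 - 12y + 3y^2 = 0 ⇒ y = -2 or 6. On the upward-sloping branch, y* = 6.
Check: AVC at y = 6 is $21 ≤ P, so revenue covers variable cost.
Profit = P·y − TC = 57·6 − 312 = $30.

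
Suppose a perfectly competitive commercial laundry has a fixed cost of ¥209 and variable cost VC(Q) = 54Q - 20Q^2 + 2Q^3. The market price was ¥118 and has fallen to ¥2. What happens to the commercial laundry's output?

Output falls from 8 to 0 (the firm shuts down)

AVC = 54 - 20Q + 2Q^2, minimized at Q = 5 where min AVC = ¥4. MC = 54 - 40Q + 6Q^2.
With P = ¥118 above the shutdown price, P = MC gives Q = 8.
At P = ¥2 < min AVC = ¥4, price no longer covers variable cost at any output, so the firm shuts down: Q = 0.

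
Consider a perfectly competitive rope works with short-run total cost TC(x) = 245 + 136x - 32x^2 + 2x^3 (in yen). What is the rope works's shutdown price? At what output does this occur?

The firm shuts down when price falls below the minimum of average variable cost. AVC = VC/x = 136 - 32x + 2x^2.
At the minimum of AVC, MC = AVC. MC = 136 - 64x + 6x^2; setting MC = AVC gives 4x^2 - 32x = 0, so x = 8. min AVC = 8.
So the shutdown price is ¥8.

¥8 per unit, at x = 8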